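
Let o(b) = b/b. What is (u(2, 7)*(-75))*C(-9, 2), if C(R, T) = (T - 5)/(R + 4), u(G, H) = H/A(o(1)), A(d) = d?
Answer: -315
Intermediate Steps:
o(b) = 1
u(G, H) = H (u(G, H) = H/1 = H*1 = H)
C(R, T) = (-5 + T)/(4 + R)
(u(2, 7)*(-75))*C(-9, 2) = (7*(-75))*((-5 + 2)/(4 - 9)) = -525*(-3)/(-5) = -(-105)*(-3) = -525*⅗ = -315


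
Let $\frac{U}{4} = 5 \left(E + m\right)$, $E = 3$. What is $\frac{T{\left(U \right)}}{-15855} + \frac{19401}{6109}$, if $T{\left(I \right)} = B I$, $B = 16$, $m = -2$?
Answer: $\frac{61129595}{19371639} \approx 3.1556$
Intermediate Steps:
$U = 20$ ($U = 4 \cdot 5 \left(3 - 2\right) = 4 \cdot 5 \cdot 1 = 4 \cdot 5 = 20$)
$T{\left(I \right)} = 16 I$
$\frac{T{\left(U \right)}}{-15855} + \frac{19401}{6109} = \frac{16 \cdot 20}{-15855} + \frac{19401}{6109} = 320 \left(- \frac{1}{15855}\right) + 19401 \cdot \frac{1}{6109} = - \frac{64}{3171} + \frac{19401}{6109} = \frac{61129595}{19371639}$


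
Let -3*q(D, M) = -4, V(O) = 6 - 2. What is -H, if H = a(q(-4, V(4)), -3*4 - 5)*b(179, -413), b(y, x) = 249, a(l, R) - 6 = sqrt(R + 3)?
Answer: -1494 - 249*I*sqrt(14) ≈ -1494.0 - 931.67*I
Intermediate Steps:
V(O) = 4
q(D, M) = 4/3 (q(D, M) = -1/3*(-4) = 4/3)
a(l, R) = 6 + sqrt(3 + R) (a(l, R) = 6 + sqrt(R + 3) = 6 + sqrt(3 + R))
H = 1494 + 249*I*sqrt(14) (H = (6 + sqrt(3 + (-3*4 - 5)))*249 = (6 + sqrt(3 + (-12 - 5)))*249 = (6 + sqrt(3 - 17))*249 = (6 + sqrt(-14))*249 = (6 + I*sqrt(14))*249 = 1494 + 249*I*sqrt(14) ≈ 1494.0 + 931.67*I)
-H = -(1494 + 249*I*sqrt(14)) = -1494 - 249*I*sqrt(14)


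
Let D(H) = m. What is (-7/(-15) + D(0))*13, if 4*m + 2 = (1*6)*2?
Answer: 1157/30 ≈ 38.567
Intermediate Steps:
m = 5/2 (m = -½ + ((1*6)*2)/4 = -½ + (6*2)/4 = -½ + (¼)*12 = -½ + 3 = 5/2 ≈ 2.5000)
D(H) = 5/2
(-7/(-15) + D(0))*13 = (-7/(-15) + 5/2)*13 = (-7*(-1/15) + 5/2)*13 = (7/15 + 5/2)*13 = (89/30)*13 = 1157/30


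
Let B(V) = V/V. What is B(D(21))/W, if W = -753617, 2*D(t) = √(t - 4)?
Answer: -1/753617 ≈ -1.3269e-6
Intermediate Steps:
D(t) = √(-4 + t)/2 (D(t) = √(t - 4)/2 = √(-4 + t)/2)
B(V) = 1
B(D(21))/W = 1/(-753617) = 1*(-1/753617) = -1/753617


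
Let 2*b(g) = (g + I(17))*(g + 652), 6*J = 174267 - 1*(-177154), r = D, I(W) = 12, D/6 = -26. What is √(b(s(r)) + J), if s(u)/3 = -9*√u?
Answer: √(202326 - 645408*I*√39)/6 ≈ 242.61 - 230.74*I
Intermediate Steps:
D = -156 (D = 6*(-26) = -156)
r = -156
J = 351421/6 (J = (174267 - 1*(-177154))/6 = (174267 + 177154)/6 = (⅙)*351421 = 351421/6 ≈ 58570.)
s(u) = -27*√u (s(u) = 3*(-9*√u) = -27*√u)
b(g) = (12 + g)*(652 + g)/2 (b(g) = ((g + 12)*(g + 652))/2 = ((12 + g)*(652 + g))/2 = (12 + g)*(652 + g)/2)
√(b(s(r)) + J) = √((3912 + (-54*I*√39)²/2 + 332*(-54*I*√39)) + 351421/6) = √((3912 + (½)*(-113724) - 17928*I*√39) + 351421/6) = √((3912 - 56862 - 17928*I*√39) + 351421/6) = √((-52950 - 17928*I*√39) + 351421/6) = √(33721/6 - 17928*I*√39)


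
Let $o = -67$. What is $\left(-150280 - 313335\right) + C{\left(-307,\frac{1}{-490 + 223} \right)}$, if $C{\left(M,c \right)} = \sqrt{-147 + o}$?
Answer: $-463615 + i \sqrt{214} \approx -4.6362 \cdot 10^{5} + 14.629 i$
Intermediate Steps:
$C{\left(M,c \right)} = i \sqrt{214}$ ($C{\left(M,c \right)} = \sqrt{-147 - 67} = \sqrt{-214} = i \sqrt{214}$)
$\left(-150280 - 313335\right) + C{\left(-307,\frac{1}{-490 + 223} \right)} = \left(-150280 - 313335\right) + i \sqrt{214} = -463615 + i \sqrt{214}$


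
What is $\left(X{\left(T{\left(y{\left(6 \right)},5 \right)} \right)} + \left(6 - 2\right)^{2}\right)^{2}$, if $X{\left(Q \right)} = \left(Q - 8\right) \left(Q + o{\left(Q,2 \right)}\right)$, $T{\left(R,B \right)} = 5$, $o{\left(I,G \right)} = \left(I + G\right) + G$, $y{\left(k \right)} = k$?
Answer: $676$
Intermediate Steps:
$o{\left(I,G \right)} = I + 2 G$ ($o{\left(I,G \right)} = \left(G + I\right) + G = I + 2 G$)
$X{\left(Q \right)} = \left(-8 + Q\right) \left(4 + 2 Q\right)$ ($X{\left(Q \right)} = \left(Q - 8\right) \left(Q + \left(Q + 2 \cdot 2\right)\right) = \left(-8 + Q\right) \left(Q + \left(Q + 4\right)\right) = \left(-8 + Q\right) \left(Q + \left(4 + Q\right)\right) = \left(-8 + Q\right) \left(4 + 2 Q\right)$)
$\left(X{\left(T{\left(y{\left(6 \right)},5 \right)} \right)} + \left(6 - 2\right)^{2}\right)^{2} = \left(\left(-32 - 60 + 2 \cdot 5^{2}\right) + \left(6 - 2\right)^{2}\right)^{2} = \left(\left(-32 - 60 + 2 \cdot 25\right) + 4^{2}\right)^{2} = \left(\left(-32 - 60 + 50\right) + 16\right)^{2} = \left(-42 + 16\right)^{2} = \left(-26\right)^{2} = 676$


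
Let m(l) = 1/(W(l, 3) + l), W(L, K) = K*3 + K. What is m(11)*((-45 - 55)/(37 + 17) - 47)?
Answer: -1319/621 ≈ -2.1240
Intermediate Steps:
W(L, K) = 4*K (W(L, K) = 3*K + K = 4*K)
m(l) = 1/(12 + l) (m(l) = 1/(4*3 + l) = 1/(12 + l))
m(11)*((-45 - 55)/(37 + 17) - 47) = ((-45 - 55)/(37 + 17) - 47)/(12 + 11) = (-100/54 - 47)/23 = (-100*1/54 - 47)/23 = (-50/27 - 47)/23 = (1/23)*(-1319/27) = -1319/621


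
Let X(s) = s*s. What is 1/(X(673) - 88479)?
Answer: 1/364450 ≈ 2.7439e-6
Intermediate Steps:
X(s) = s**2
1/(X(673) - 88479) = 1/(673**2 - 88479) = 1/(452929 - 88479) = 1/364450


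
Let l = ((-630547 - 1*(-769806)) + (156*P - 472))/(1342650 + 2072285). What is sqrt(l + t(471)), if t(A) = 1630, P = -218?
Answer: sqrt(19009060931861115)/3414935 ≈ 40.374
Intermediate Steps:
l = 104779/3414935 (l = ((-630547 - 1*(-769806)) + (156*(-218) - 472))/(1342650 + 2072285) = ((-630547 + 769806) + (-34008 - 472))/3414935 = (139259 - 34480)*(1/3414935) = 104779*(1/3414935) = 104779/3414935 ≈ 0.030683)
sqrt(l + t(471)) = sqrt(104779/3414935 + 1630) = sqrt(5566448829/3414935) = sqrt(19009060931861115)/3414935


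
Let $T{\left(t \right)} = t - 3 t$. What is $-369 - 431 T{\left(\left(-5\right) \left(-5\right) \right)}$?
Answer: $21181$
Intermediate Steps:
$T{\left(t \right)} = - 2 t$
$-369 - 431 T{\left(\left(-5\right) \left(-5\right) \right)} = -369 - 431 \left(- 2 \left(\left(-5\right) \left(-5\right)\right)\right) = -369 - 431 \left(\left(-2\right) 25\right) = -369 - -21550 = -369 + 21550 = 21181$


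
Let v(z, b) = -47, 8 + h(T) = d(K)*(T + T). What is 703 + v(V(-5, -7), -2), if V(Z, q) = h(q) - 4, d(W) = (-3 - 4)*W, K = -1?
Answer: 656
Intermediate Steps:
d(W) = -7*W
h(T) = -8 + 14*T (h(T) = -8 + (-7*(-1))*(T + T) = -8 + 7*(2*T) = -8 + 14*T)
V(Z, q) = -12 + 14*q (V(Z, q) = (-8 + 14*q) - 4 = -12 + 14*q)
703 + v(V(-5, -7), -2) = 703 - 47 = 656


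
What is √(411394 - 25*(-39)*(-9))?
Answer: √402619 ≈ 634.52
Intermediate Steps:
√(411394 - 25*(-39)*(-9)) = √(411394 + 975*(-9)) = √(411394 - 8775) = √402619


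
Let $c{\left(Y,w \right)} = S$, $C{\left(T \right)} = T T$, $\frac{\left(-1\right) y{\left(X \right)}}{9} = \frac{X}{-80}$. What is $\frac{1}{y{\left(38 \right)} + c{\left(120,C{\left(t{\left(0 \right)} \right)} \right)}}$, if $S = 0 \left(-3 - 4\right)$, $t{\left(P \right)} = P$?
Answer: $\frac{40}{171} \approx 0.23392$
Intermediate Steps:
$y{\left(X \right)} = \frac{9 X}{80}$ ($y{\left(X \right)} = - 9 \frac{X}{-80} = - 9 X \left(- \frac{1}{80}\right) = - 9 \left(- \frac{X}{80}\right) = \frac{9 X}{80}$)
$C{\left(T \right)} = T^{2}$
$S = 0$ ($S = 0 \left(-7\right) = 0$)
$c{\left(Y,w \right)} = 0$
$\frac{1}{y{\left(38 \right)} + c{\left(120,C{\left(t{\left(0 \right)} \right)} \right)}} = \frac{1}{\frac{9}{80} \cdot 38 + 0} = \frac{1}{\frac{171}{40} + 0} = \frac{1}{\frac{171}{40}} = \frac{40}{171}$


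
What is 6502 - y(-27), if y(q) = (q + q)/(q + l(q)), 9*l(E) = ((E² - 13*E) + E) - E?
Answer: 201580/31 ≈ 6502.6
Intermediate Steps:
l(E) = -13*E/9 + E²/9 (l(E) = (((E² - 13*E) + E) - E)/9 = ((E² - 12*E) - E)/9 = (E² - 13*E)/9 = -13*E/9 + E²/9)
y(q) = 2*q/(q + q*(-13 + q)/9) (y(q) = (q + q)/(q + q*(-13 + q)/9) = (2*q)/(q + q*(-13 + q)/9) = 2*q/(q + q*(-13 + q)/9))
6502 - y(-27) = 6502 - 18/(-4 - 27) = 6502 - 18/(-31) = 6502 - 18*(-1)/31 = 6502 - 1*(-18/31) = 6502 + 18/31 = 201580/31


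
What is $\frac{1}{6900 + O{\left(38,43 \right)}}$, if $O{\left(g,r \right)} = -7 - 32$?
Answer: $\frac{1}{6861} \approx 0.00014575$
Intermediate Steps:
$O{\left(g,r \right)} = -39$ ($O{\left(g,r \right)} = -7 - 32 = -39$)
$\frac{1}{6900 + O{\left(38,43 \right)}} = \frac{1}{6900 - 39} = \frac{1}{6861}$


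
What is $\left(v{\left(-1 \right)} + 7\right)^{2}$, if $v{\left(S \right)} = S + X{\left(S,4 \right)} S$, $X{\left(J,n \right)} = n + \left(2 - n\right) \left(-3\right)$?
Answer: $16$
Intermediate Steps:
$X{\left(J,n \right)} = -6 + 4 n$ ($X{\left(J,n \right)} = n + \left(-6 + 3 n\right) = -6 + 4 n$)
$v{\left(S \right)} = 11 S$ ($v{\left(S \right)} = S + \left(-6 + 4 \cdot 4\right) S = S + \left(-6 + 16\right) S = S + 10 S = 11 S$)
$\left(v{\left(-1 \right)} + 7\right)^{2} = \left(11 \left(-1\right) + 7\right)^{2} = \left(-11 + 7\right)^{2} = \left(-4\right)^{2} = 16$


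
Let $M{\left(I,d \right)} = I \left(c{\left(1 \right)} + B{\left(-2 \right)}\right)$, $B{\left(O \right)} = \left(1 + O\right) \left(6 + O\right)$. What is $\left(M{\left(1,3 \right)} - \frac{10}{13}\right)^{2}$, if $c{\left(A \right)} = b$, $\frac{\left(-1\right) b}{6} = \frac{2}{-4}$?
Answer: $\frac{529}{169} \approx 3.1302$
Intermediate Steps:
$b = 3$ ($b = - 6 \frac{2}{-4} = - 6 \cdot 2 \left(- \frac{1}{4}\right) = \left(-6\right) \left(- \frac{1}{2}\right) = 3$)
$c{\left(A \right)} = 3$
$M{\left(I,d \right)} = - I$ ($M{\left(I,d \right)} = I \left(3 + \left(6 + \left(-2\right)^{2} + 7 \left(-2\right)\right)\right) = I \left(3 + \left(6 + 4 - 14\right)\right) = I \left(3 - 4\right) = I \left(-1\right) = - I$)
$\left(M{\left(1,3 \right)} - \frac{10}{13}\right)^{2} = \left(\left(-1\right) 1 - \frac{10}{13}\right)^{2} = \left(-1 - \frac{10}{13}\right)^{2} = \left(- \frac{23}{13}\right)^{2} = \frac{529}{169}$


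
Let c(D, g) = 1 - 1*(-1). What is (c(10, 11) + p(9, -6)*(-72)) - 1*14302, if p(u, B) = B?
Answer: -13868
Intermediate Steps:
c(D, g) = 2 (c(D, g) = 1 + 1 = 2)
(c(10, 11) + p(9, -6)*(-72)) - 1*14302 = (2 - 6*(-72)) - 1*14302 = (2 + 432) - 14302 = 434 - 14302 = -13868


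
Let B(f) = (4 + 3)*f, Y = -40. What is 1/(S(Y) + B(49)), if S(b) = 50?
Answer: 1/393 ≈ 0.0025445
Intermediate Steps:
B(f) = 7*f
1/(S(Y) + B(49)) = 1/(50 + 7*49) = 1/(50 + 343) = 1/393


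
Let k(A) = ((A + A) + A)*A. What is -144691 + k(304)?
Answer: 132557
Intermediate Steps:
k(A) = 3*A² (k(A) = (2*A + A)*A = (3*A)*A = 3*A²)
-144691 + k(304) = -144691 + 3*304² = -144691 + 3*92416 = -144691 + 277248 = 132557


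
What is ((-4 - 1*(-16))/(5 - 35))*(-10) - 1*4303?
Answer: -4299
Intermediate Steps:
((-4 - 1*(-16))/(5 - 35))*(-10) - 1*4303 = ((-4 + 16)/(-30))*(-10) - 4303 = -1/30*12*(-10) - 4303 = -⅖*(-10) - 4303 = 4 - 4303 = -4299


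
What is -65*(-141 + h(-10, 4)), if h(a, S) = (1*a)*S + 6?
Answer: 11375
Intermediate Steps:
h(a, S) = 6 + S*a (h(a, S) = a*S + 6 = S*a + 6 = 6 + S*a)
-65*(-141 + h(-10, 4)) = -65*(-141 + (6 + 4*(-10))) = -65*(-141 + (6 - 40)) = -65*(-141 - 34) = -65*(-175) = 11375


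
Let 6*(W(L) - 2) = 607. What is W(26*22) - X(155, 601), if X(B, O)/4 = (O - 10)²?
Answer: -8382125/6 ≈ -1.3970e+6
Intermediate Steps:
W(L) = 619/6 (W(L) = 2 + (⅙)*607 = 2 + 607/6 = 619/6)
X(B, O) = 4*(-10 + O)² (X(B, O) = 4*(O - 10)² = 4*(-10 + O)²)
W(26*22) - X(155, 601) = 619/6 - 4*(-10 + 601)² = 619/6 - 4*591² = 619/6 - 4*349281 = 619/6 - 1*1397124 = 619/6 - 1397124 = -8382125/6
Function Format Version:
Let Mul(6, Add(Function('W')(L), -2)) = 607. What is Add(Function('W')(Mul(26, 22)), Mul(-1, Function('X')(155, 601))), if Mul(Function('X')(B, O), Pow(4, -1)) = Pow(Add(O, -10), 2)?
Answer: Rational(-8382125, 6) ≈ -1.3970e+6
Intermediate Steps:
Function('W')(L) = Rational(619, 6) (Function('W')(L) = Add(2, Mul(Rational(1, 6), 607)) = Add(2, Rational(607, 6)) = Rational(619, 6))
Function('X')(B, O) = Mul(4, Pow(Add(-10, O), 2)) (Function('X')(B, O) = Mul(4, Pow(Add(O, -10), 2)) = Mul(4, Pow(Add(-10, O), 2)))
Add(Function('W')(Mul(26, 22)), Mul(-1, Function('X')(155, 601))) = Add(Rational(619, 6), Mul(-1, Mul(4, Pow(Add(-10, 601), 2)))) = Add(Rational(619, 6), Mul(-1, Mul(4, Pow(591, 2)))) = Add(Rational(619, 6), Mul(-1, Mul(4, 349281))) = Add(Rational(619, 6), Mul(-1, 1397124)) = Add(Rational(619, 6), -1397124) = Rational(-8382125, 6)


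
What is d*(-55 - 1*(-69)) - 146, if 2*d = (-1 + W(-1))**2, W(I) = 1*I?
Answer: -118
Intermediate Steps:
W(I) = I
d = 2 (d = (-1 - 1)**2/2 = (1/2)*(-2)**2 = (1/2)*4 = 2)
d*(-55 - 1*(-69)) - 146 = 2*(-55 - 1*(-69)) - 146 = 2*(-55 + 69) - 146 = 2*14 - 146 = 28 - 146 = -118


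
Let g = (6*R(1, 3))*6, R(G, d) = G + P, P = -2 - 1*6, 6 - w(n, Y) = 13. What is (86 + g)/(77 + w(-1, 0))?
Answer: -83/35 ≈ -2.3714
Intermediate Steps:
w(n, Y) = -7 (w(n, Y) = 6 - 1*13 = 6 - 13 = -7)
P = -8 (P = -2 - 6 = -8)
R(G, d) = -8 + G (R(G, d) = G - 8 = -8 + G)
g = -252 (g = (6*(-8 + 1))*6 = (6*(-7))*6 = -42*6 = -252)
(86 + g)/(77 + w(-1, 0)) = (86 - 252)/(77 - 7) = -166/70 = -166*1/70 = -83/35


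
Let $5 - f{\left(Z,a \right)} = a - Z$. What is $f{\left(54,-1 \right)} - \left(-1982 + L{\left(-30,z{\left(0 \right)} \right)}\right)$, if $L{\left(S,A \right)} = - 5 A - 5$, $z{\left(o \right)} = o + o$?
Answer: $2047$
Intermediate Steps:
$f{\left(Z,a \right)} = 5 + Z - a$ ($f{\left(Z,a \right)} = 5 - \left(a - Z\right) = 5 + \left(Z - a\right) = 5 + Z - a$)
$z{\left(o \right)} = 2 o$
$L{\left(S,A \right)} = -5 - 5 A$
$f{\left(54,-1 \right)} - \left(-1982 + L{\left(-30,z{\left(0 \right)} \right)}\right) = \left(5 + 54 - -1\right) + \left(1982 - \left(-5 - 5 \cdot 2 \cdot 0\right)\right) = \left(5 + 54 + 1\right) + \left(1982 - \left(-5 - 0\right)\right) = 60 + \left(1982 - \left(-5 + 0\right)\right) = 60 + \left(1982 - -5\right) = 60 + \left(1982 + 5\right) = 60 + 1987 = 2047$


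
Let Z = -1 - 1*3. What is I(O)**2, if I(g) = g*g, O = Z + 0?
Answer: 256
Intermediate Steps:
Z = -4 (Z = -1 - 3 = -4)
O = -4 (O = -4 + 0 = -4)
I(g) = g**2
I(O)**2 = ((-4)**2)**2 = 16**2 = 256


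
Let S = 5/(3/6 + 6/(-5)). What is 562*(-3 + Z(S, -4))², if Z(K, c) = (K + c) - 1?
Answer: 6314632/49 ≈ 1.2887e+5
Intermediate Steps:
S = -50/7 (S = 5/(3*(⅙) + 6*(-⅕)) = 5/(½ - 6/5) = 5/(-7/10) = 5*(-10/7) = -50/7 ≈ -7.1429)
Z(K, c) = -1 + K + c
562*(-3 + Z(S, -4))² = 562*(-3 + (-1 - 50/7 - 4))² = 562*(-3 - 85/7)² = 562*(-106/7)² = 562*(11236/49) = 6314632/49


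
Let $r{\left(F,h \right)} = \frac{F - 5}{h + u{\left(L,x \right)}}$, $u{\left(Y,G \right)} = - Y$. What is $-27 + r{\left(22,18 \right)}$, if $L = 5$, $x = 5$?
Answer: $- \frac{334}{13} \approx -25.692$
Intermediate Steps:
$r{\left(F,h \right)} = \frac{-5 + F}{-5 + h}$ ($r{\left(F,h \right)} = \frac{F - 5}{h - 5} = \frac{-5 + F}{h - 5} = \frac{-5 + F}{-5 + h}$)
$-27 + r{\left(22,18 \right)} = -27 + \frac{-5 + 22}{-5 + 18} = -27 + \frac{1}{13} \cdot 17 = -27 + \frac{17}{13} = - \frac{334}{13}$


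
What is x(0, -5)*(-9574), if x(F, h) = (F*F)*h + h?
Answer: 47870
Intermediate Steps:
x(F, h) = h + h*F² (x(F, h) = F²*h + h = h*F² + h = h + h*F²)
x(0, -5)*(-9574) = -5*(1 + 0²)*(-9574) = -5*(1 + 0)*(-9574) = -5*1*(-9574) = -5*(-9574) = 47870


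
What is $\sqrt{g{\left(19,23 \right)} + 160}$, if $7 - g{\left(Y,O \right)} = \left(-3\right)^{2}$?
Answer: $\sqrt{158} \approx 12.57$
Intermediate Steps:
$g{\left(Y,O \right)} = -2$ ($g{\left(Y,O \right)} = 7 - \left(-3\right)^{2} = 7 - 9 = -2$)
$\sqrt{g{\left(19,23 \right)} + 160} = \sqrt{-2 + 160} = \sqrt{158}$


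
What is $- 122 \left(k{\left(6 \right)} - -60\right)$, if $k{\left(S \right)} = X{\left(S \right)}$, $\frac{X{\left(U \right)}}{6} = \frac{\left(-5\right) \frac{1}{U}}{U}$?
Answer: $- \frac{21655}{3} \approx -7218.3$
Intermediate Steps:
$X{\left(U \right)} = - \frac{30}{U^{2}}$ ($X{\left(U \right)} = 6 \frac{\left(-5\right) \frac{1}{U}}{U} = 6 \left(- \frac{5}{U^{2}}\right) = - \frac{30}{U^{2}}$)
$k{\left(S \right)} = - \frac{30}{S^{2}}$
$- 122 \left(k{\left(6 \right)} - -60\right) = - 122 \left(- \frac{30}{36} - -60\right) = - 122 \left(\left(-30\right) \frac{1}{36} + 60\right) = - 122 \left(- \frac{5}{6} + 60\right) = \left(-122\right) \frac{355}{6} = - \frac{21655}{3}$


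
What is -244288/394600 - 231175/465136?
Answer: -3658014253/3277547600 ≈ -1.1161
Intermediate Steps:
-244288/394600 - 231175/465136 = -244288*1/394600 - 231175*1/465136 = -30536/49325 - 33025/66448 = -3658014253/3277547600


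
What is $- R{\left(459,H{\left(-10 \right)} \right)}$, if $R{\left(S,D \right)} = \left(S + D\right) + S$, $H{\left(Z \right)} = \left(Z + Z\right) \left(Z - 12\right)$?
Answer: $-1358$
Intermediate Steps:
$H{\left(Z \right)} = 2 Z \left(-12 + Z\right)$
$R{\left(S,D \right)} = D + 2 S$ ($R{\left(S,D \right)} = \left(D + S\right) + S = D + 2 S$)
$- R{\left(459,H{\left(-10 \right)} \right)} = - (2 \left(-10\right) \left(-12 - 10\right) + 2 \cdot 459) = - (2 \left(-10\right) \left(-22\right) + 918) = - (440 + 918) = \left(-1\right) 1358 = -1358$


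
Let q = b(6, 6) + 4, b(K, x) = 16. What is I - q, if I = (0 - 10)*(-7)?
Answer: 50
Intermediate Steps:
I = 70 (I = -10*(-7) = 70)
q = 20 (q = 16 + 4 = 20)
I - q = 70 - 1*20 = 70 - 20 = 50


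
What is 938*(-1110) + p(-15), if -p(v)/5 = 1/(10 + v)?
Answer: -1041179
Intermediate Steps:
p(v) = -5/(10 + v)
938*(-1110) + p(-15) = 938*(-1110) - 5/(10 - 15) = -1041180 - 5/(-5) = -1041180 - 5*(-1/5) = -1041180 + 1 = -1041179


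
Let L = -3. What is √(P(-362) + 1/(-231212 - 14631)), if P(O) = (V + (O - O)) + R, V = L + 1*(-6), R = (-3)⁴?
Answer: √4351591960885/245843 ≈ 8.4853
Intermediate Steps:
R = 81
V = -9 (V = -3 + 1*(-6) = -3 - 6 = -9)
P(O) = 72 (P(O) = (-9 + (O - O)) + 81 = (-9 + 0) + 81 = -9 + 81 = 72)
√(P(-362) + 1/(-231212 - 14631)) = √(72 + 1/(-231212 - 14631)) = √(72 + 1/(-245843)) = √(72 - 1/245843) = √(17700695/245843) = √4351591960885/245843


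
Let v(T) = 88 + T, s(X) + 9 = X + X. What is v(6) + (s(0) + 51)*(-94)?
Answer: -3854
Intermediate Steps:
s(X) = -9 + 2*X (s(X) = -9 + (X + X) = -9 + 2*X)
v(6) + (s(0) + 51)*(-94) = (88 + 6) + ((-9 + 2*0) + 51)*(-94) = 94 + ((-9 + 0) + 51)*(-94) = 94 + (-9 + 51)*(-94) = 94 + 42*(-94) = 94 - 3948 = -3854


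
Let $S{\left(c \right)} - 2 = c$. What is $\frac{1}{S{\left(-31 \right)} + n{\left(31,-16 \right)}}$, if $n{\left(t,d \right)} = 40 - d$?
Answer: $\frac{1}{27} \approx 0.037037$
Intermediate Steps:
$S{\left(c \right)} = 2 + c$
$\frac{1}{S{\left(-31 \right)} + n{\left(31,-16 \right)}} = \frac{1}{\left(2 - 31\right) + \left(40 - -16\right)} = \frac{1}{-29 + \left(40 + 16\right)} = \frac{1}{-29 + 56} = \frac{1}{27}$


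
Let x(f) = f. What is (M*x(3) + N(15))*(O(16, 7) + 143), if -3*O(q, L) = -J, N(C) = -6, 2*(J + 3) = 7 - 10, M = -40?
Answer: -17829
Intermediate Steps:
J = -9/2 (J = -3 + (7 - 10)/2 = -3 + (1/2)*(-3) = -3 - 3/2 = -9/2 ≈ -4.5000)
O(q, L) = -3/2 (O(q, L) = -(-1)*(-9)/(3*2) = -1/3*9/2 = -3/2)
(M*x(3) + N(15))*(O(16, 7) + 143) = (-40*3 - 6)*(-3/2 + 143) = (-120 - 6)*(283/2) = -126*283/2 = -17829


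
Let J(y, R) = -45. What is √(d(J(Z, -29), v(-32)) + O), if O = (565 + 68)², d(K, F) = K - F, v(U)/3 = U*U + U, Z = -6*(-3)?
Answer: 2*√99417 ≈ 630.61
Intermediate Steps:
Z = 18
v(U) = 3*U + 3*U² (v(U) = 3*(U*U + U) = 3*(U² + U) = 3*(U + U²) = 3*U + 3*U²)
O = 400689 (O = 633² = 400689)
√(d(J(Z, -29), v(-32)) + O) = √((-45 - 3*(-32)*(1 - 32)) + 400689) = √((-45 - 3*(-32)*(-31)) + 400689) = √((-45 - 1*2976) + 400689) = √((-45 - 2976) + 400689) = √(-3021 + 400689) = √397668 = 2*√99417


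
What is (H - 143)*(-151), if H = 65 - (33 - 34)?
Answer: 11627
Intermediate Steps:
H = 66 (H = 65 - 1*(-1) = 65 + 1 = 66)
(H - 143)*(-151) = (66 - 143)*(-151) = -77*(-151) = 11627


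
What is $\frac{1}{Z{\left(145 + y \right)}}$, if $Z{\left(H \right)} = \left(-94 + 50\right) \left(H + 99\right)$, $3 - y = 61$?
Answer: $- \frac{1}{8184} \approx -0.00012219$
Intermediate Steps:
$y = -58$ ($y = 3 - 61 = -58$)
$Z{\left(H \right)} = -4356 - 44 H$ ($Z{\left(H \right)} = - 44 \left(99 + H\right) = -4356 - 44 H$)
$\frac{1}{Z{\left(145 + y \right)}} = \frac{1}{-4356 - 44 \left(145 - 58\right)} = \frac{1}{-4356 - 3828} = \frac{1}{-8184} = - \frac{1}{8184}$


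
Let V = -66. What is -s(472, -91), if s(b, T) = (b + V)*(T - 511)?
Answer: 244412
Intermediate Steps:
s(b, T) = (-511 + T)*(-66 + b) (s(b, T) = (b - 66)*(T - 511) = (-66 + b)*(-511 + T) = (-511 + T)*(-66 + b))
-s(472, -91) = -(33726 - 511*472 - 66*(-91) - 91*472) = -(33726 - 241192 + 6006 - 42952) = -1*(-244412) = 244412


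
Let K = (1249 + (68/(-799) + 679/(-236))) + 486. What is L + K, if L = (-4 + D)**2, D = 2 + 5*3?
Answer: 21086311/11092 ≈ 1901.0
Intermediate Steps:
D = 17 (D = 2 + 15 = 17)
L = 169 (L = (-4 + 17)**2 = 13**2 = 169)
K = 19211763/11092 (K = (1249 + (68*(-1/799) + 679*(-1/236))) + 486 = (1249 + (-4/47 - 679/236)) + 486 = (1249 - 32857/11092) + 486 = 13821051/11092 + 486 = 19211763/11092 ≈ 1732.0)
L + K = 169 + 19211763/11092 = 21086311/11092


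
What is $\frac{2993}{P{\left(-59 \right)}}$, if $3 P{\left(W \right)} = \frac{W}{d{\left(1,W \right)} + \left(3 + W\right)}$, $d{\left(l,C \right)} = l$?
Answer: $\frac{493845}{59} \approx 8370.3$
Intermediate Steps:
$P{\left(W \right)} = \frac{W}{3 \left(4 + W\right)}$ ($P{\left(W \right)} = \frac{W \frac{1}{1 + \left(3 + W\right)}}{3} = \frac{W \frac{1}{4 + W}}{3} = \frac{W}{3 \left(4 + W\right)}$)
$\frac{2993}{P{\left(-59 \right)}} = \frac{2993}{\frac{1}{3} \left(-59\right) \frac{1}{4 - 59}} = \frac{2993}{\frac{1}{3} \left(-59\right) \frac{1}{-55}} = \frac{2993}{\frac{1}{3} \left(-59\right) \left(- \frac{1}{55}\right)} = \frac{2993}{\frac{59}{165}} = 2993 \cdot \frac{165}{59} = \frac{493845}{59}$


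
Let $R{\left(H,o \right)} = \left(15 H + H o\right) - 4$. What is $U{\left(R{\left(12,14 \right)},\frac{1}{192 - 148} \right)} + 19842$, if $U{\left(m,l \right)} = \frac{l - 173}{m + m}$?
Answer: $\frac{13968591}{704} \approx 19842.0$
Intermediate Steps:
$R{\left(H,o \right)} = -4 + 15 H + H o$
$U{\left(m,l \right)} = \frac{-173 + l}{2 m}$
$U{\left(R{\left(12,14 \right)},\frac{1}{192 - 148} \right)} + 19842 = \frac{-173 + \frac{1}{192 - 148}}{2 \left(-4 + 15 \cdot 12 + 12 \cdot 14\right)} + 19842 = \frac{-173 + \frac{1}{44}}{2 \left(-4 + 180 + 168\right)} + 19842 = \frac{-173 + \frac{1}{44}}{2 \cdot 344} + 19842 = \frac{1}{2} \cdot \frac{1}{344} \left(- \frac{7611}{44}\right) + 19842 = - \frac{177}{704} + 19842 = \frac{13968591}{704}$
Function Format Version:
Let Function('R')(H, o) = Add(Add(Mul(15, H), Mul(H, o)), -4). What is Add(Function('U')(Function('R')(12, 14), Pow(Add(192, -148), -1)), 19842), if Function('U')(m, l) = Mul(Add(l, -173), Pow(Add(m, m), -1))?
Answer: Rational(13968591, 704) ≈ 19842.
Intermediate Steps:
Function('R')(H, o) = Add(-4, Mul(15, H), Mul(H, o))
Function('U')(m, l) = Mul(Rational(1, 2), Pow(m, -1), Add(-173, l)) (Function('U')(m, l) = Mul(Add(-173, l), Pow(Mul(2, m), -1)) = Mul(Add(-173, l), Mul(Rational(1, 2), Pow(m, -1))) = Mul(Rational(1, 2), Pow(m, -1), Add(-173, l)))
Add(Function('U')(Function('R')(12, 14), Pow(Add(192, -148), -1)), 19842) = Add(Mul(Rational(1, 2), Pow(Add(-4, Mul(15, 12), Mul(12, 14)), -1), Add(-173, Pow(Add(192, -148), -1))), 19842) = Add(Mul(Rational(1, 2), Pow(Add(-4, 180, 168), -1), Add(-173, Pow(44, -1))), 19842) = Add(Mul(Rational(1, 2), Pow(344, -1), Add(-173, Rational(1, 44))), 19842) = Add(Mul(Rational(1, 2), Rational(1, 344), Rational(-7611, 44)), 19842) = Add(Rational(-177, 704), 19842) = Rational(13968591, 704)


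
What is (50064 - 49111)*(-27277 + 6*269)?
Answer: -24456839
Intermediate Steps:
(50064 - 49111)*(-27277 + 6*269) = 953*(-27277 + 1614) = 953*(-25663) = -24456839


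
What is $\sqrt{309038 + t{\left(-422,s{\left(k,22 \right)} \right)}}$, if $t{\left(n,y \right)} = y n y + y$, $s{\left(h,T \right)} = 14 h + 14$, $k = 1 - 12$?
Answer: $i \sqrt{7962302} \approx 2821.8 i$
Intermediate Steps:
$k = -11$
$s{\left(h,T \right)} = 14 + 14 h$
$t{\left(n,y \right)} = y + n y^{2}$ ($t{\left(n,y \right)} = n y y + y = n y^{2} + y = y + n y^{2}$)
$\sqrt{309038 + t{\left(-422,s{\left(k,22 \right)} \right)}} = \sqrt{309038 + \left(14 + 14 \left(-11\right)\right) \left(1 - 422 \left(14 + 14 \left(-11\right)\right)\right)} = \sqrt{309038 + \left(14 - 154\right) \left(1 - 422 \left(14 - 154\right)\right)} = \sqrt{309038 - 140 \left(1 - -59080\right)} = \sqrt{309038 - 140 \left(1 + 59080\right)} = \sqrt{309038 - 8271340} = \sqrt{-7962302} = i \sqrt{7962302}$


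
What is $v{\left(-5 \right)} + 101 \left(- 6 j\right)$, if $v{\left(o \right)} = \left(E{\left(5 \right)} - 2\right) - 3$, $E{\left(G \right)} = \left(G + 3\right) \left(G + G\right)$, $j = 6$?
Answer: $-3561$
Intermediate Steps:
$E{\left(G \right)} = 2 G \left(3 + G\right)$ ($E{\left(G \right)} = \left(3 + G\right) 2 G = 2 G \left(3 + G\right)$)
$v{\left(o \right)} = 75$ ($v{\left(o \right)} = \left(2 \cdot 5 \left(3 + 5\right) - 2\right) - 3 = \left(2 \cdot 5 \cdot 8 - 2\right) - 3 = \left(80 - 2\right) - 3 = 78 - 3 = 75$)
$v{\left(-5 \right)} + 101 \left(- 6 j\right) = 75 + 101 \left(\left(-6\right) 6\right) = 75 + 101 \left(-36\right) = 75 - 3636 = -3561$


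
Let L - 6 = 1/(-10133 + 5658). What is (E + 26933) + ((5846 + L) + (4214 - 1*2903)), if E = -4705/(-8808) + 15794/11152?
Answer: 468383297919937/13736406300 ≈ 34098.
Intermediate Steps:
E = 5986991/3069588 (E = -4705*(-1/8808) + 15794*(1/11152) = 4705/8808 + 7897/5576 = 5986991/3069588 ≈ 1.9504)
L = 26849/4475 (L = 6 + 1/(-10133 + 5658) = 6 + 1/(-4475) = 6 - 1/4475 = 26849/4475 ≈ 5.9998)
(E + 26933) + ((5846 + L) + (4214 - 1*2903)) = (5986991/3069588 + 26933) + ((5846 + 26849/4475) + (4214 - 1*2903)) = 82679200595/3069588 + (26187699/4475 + (4214 - 2903)) = 82679200595/3069588 + (26187699/4475 + 1311) = 82679200595/3069588 + 32054424/4475 = 468383297919937/13736406300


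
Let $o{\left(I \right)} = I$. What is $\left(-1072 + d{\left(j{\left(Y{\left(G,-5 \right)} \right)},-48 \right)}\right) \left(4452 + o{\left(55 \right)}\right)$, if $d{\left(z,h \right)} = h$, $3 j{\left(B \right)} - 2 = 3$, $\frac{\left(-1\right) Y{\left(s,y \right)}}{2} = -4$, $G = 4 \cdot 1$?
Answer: $-5047840$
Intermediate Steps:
$G = 4$
$Y{\left(s,y \right)} = 8$ ($Y{\left(s,y \right)} = \left(-2\right) \left(-4\right) = 8$)
$j{\left(B \right)} = \frac{5}{3}$ ($j{\left(B \right)} = \frac{2}{3} + \frac{1}{3} \cdot 3 = \frac{2}{3} + 1 = \frac{5}{3}$)
$\left(-1072 + d{\left(j{\left(Y{\left(G,-5 \right)} \right)},-48 \right)}\right) \left(4452 + o{\left(55 \right)}\right) = \left(-1072 - 48\right) \left(4452 + 55\right) = \left(-1120\right) 4507 = -5047840$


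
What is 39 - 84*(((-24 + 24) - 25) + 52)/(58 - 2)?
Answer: -3/2 ≈ -1.5000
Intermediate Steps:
39 - 84*(((-24 + 24) - 25) + 52)/(58 - 2) = 39 - 84*((0 - 25) + 52)/56 = 39 - 84*(-25 + 52)/56 = 39 - 2268/56 = 39 - 84*27/56 = 39 - 81/2 = -3/2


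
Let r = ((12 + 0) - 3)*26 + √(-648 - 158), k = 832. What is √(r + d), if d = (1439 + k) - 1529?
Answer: √(976 + I*√806) ≈ 31.244 + 0.4543*I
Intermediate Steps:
d = 742 (d = (1439 + 832) - 1529 = 2271 - 1529 = 742)
r = 234 + I*√806 (r = (12 - 3)*26 + √(-806) = 9*26 + I*√806 = 234 + I*√806 ≈ 234.0 + 28.39*I)
√(r + d) = √((234 + I*√806) + 742) = √(976 + I*√806)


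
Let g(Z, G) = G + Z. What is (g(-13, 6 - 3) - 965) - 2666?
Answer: -3641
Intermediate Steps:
(g(-13, 6 - 3) - 965) - 2666 = (((6 - 3) - 13) - 965) - 2666 = ((3 - 13) - 965) - 2666 = (-10 - 965) - 2666 = -975 - 2666 = -3641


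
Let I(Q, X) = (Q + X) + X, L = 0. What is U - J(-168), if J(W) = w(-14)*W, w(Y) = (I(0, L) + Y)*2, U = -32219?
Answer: -36923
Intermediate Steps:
I(Q, X) = Q + 2*X
w(Y) = 2*Y (w(Y) = ((0 + 2*0) + Y)*2 = ((0 + 0) + Y)*2 = (0 + Y)*2 = Y*2 = 2*Y)
J(W) = -28*W (J(W) = (2*(-14))*W = -28*W)
U - J(-168) = -32219 - (-28)*(-168) = -32219 - 1*4704 = -32219 - 4704 = -36923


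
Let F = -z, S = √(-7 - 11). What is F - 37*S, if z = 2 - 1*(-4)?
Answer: -6 - 111*I*√2 ≈ -6.0 - 156.98*I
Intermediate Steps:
z = 6 (z = 2 + 4 = 6)
S = 3*I*√2 (S = √(-18) = 3*I*√2 ≈ 4.2426*I)
F = -6 (F = -1*6 = -6)
F - 37*S = -6 - 111*I*√2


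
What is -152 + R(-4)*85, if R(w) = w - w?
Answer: -152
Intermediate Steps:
R(w) = 0
-152 + R(-4)*85 = -152 + 0*85 = -152 + 0 = -152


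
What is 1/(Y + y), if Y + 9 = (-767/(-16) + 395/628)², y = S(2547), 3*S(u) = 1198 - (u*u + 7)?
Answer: -6310144/13627742224159 ≈ -4.6304e-7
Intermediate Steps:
S(u) = 397 - u²/3 (S(u) = (1198 - (u*u + 7))/3 = (1198 - (u² + 7))/3 = (1198 - (7 + u²))/3 = (1198 + (-7 - u²))/3 = (1191 - u²)/3 = 397 - u²/3)
y = -2162006 (y = 397 - ⅓*2547² = 397 - ⅓*6487209 = 397 - 2162403 = -2162006)
Y = 14826964705/6310144 (Y = -9 + (-767/(-16) + 395/628)² = -9 + (-767*(-1/16) + 395*(1/628))² = -9 + (767/16 + 395/628)² = -9 + (121999/2512)² = -9 + 14883756001/6310144 = 14826964705/6310144 ≈ 2349.7)
1/(Y + y) = 1/(14826964705/6310144 - 2162006) = 1/(-13627742224159/6310144) = -6310144/13627742224159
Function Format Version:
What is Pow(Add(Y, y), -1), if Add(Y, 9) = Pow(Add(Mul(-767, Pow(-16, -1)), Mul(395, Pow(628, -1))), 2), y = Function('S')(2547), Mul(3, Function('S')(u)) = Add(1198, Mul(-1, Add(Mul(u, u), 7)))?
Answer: Rational(-6310144, 13627742224159) ≈ -4.6304e-7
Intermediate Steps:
Function('S')(u) = Add(397, Mul(Rational(-1, 3), Pow(u, 2))) (Function('S')(u) = Mul(Rational(1, 3), Add(1198, Mul(-1, Add(Mul(u, u), 7)))) = Mul(Rational(1, 3), Add(1198, Mul(-1, Add(Pow(u, 2), 7)))) = Mul(Rational(1, 3), Add(1198, Mul(-1, Add(7, Pow(u, 2))))) = Mul(Rational(1, 3), Add(1198, Add(-7, Mul(-1, Pow(u, 2))))) = Mul(Rational(1, 3), Add(1191, Mul(-1, Pow(u, 2)))) = Add(397, Mul(Rational(-1, 3), Pow(u, 2))))
y = -2162006 (y = Add(397, Mul(Rational(-1, 3), Pow(2547, 2))) = Add(397, Mul(Rational(-1, 3), 6487209)) = Add(397, -2162403) = -2162006)
Y = Rational(14826964705, 6310144) (Y = Add(-9, Pow(Add(Mul(-767, Pow(-16, -1)), Mul(395, Pow(628, -1))), 2)) = Add(-9, Pow(Add(Mul(-767, Rational(-1, 16)), Mul(395, Rational(1, 628))), 2)) = Add(-9, Pow(Add(Rational(767, 16), Rational(395, 628)), 2)) = Add(-9, Pow(Rational(121999, 2512), 2)) = Add(-9, Rational(14883756001, 6310144)) = Rational(14826964705, 6310144) ≈ 2349.7)
Pow(Add(Y, y), -1) = Pow(Add(Rational(14826964705, 6310144), -2162006), -1) = Pow(Rational(-13627742224159, 6310144), -1) = Rational(-6310144, 13627742224159)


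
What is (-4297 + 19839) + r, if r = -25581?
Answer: -10039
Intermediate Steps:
(-4297 + 19839) + r = (-4297 + 19839) - 25581 = 15542 - 25581 = -10039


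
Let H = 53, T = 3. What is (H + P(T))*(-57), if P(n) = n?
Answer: -3192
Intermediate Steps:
(H + P(T))*(-57) = (53 + 3)*(-57) = 56*(-57) = -3192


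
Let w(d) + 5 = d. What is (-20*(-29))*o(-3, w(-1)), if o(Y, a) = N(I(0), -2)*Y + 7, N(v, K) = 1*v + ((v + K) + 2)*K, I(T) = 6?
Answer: 14500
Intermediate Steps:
w(d) = -5 + d
N(v, K) = v + K*(2 + K + v) (N(v, K) = v + ((K + v) + 2)*K = v + (2 + K + v)*K = v + K*(2 + K + v))
o(Y, a) = 7 - 6*Y (o(Y, a) = (6 + (-2)² + 2*(-2) - 2*6)*Y + 7 = (6 + 4 - 4 - 12)*Y + 7 = -6*Y + 7 = 7 - 6*Y)
(-20*(-29))*o(-3, w(-1)) = (-20*(-29))*(7 - 6*(-3)) = 580*(7 + 18) = 580*25 = 14500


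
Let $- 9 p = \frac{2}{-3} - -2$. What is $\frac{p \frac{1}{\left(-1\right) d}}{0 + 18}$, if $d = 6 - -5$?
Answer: $\frac{2}{2673} \approx 0.00074822$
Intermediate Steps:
$d = 11$ ($d = 6 + 5 = 11$)
$p = - \frac{4}{27}$ ($p = - \frac{\frac{2}{-3} - -2}{9} = - \frac{2 \left(- \frac{1}{3}\right) + 2}{9} = - \frac{- \frac{2}{3} + 2}{9} = \left(- \frac{1}{9}\right) \frac{4}{3} = - \frac{4}{27} \approx -0.14815$)
$\frac{p \frac{1}{\left(-1\right) d}}{0 + 18} = \frac{\left(- \frac{4}{27}\right) \frac{1}{\left(-1\right) 11}}{0 + 18} = \frac{\left(- \frac{4}{27}\right) \frac{1}{-11}}{18} = \left(- \frac{4}{27}\right) \left(- \frac{1}{11}\right) \frac{1}{18} = \frac{4}{297} \cdot \frac{1}{18} = \frac{2}{2673}$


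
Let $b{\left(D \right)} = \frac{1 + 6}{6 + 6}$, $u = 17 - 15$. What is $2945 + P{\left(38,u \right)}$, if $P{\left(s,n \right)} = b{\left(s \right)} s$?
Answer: $\frac{17803}{6} \approx 2967.2$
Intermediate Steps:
$u = 2$
$b{\left(D \right)} = \frac{7}{12}$
$P{\left(s,n \right)} = \frac{7 s}{12}$
$2945 + P{\left(38,u \right)} = 2945 + \frac{7}{12} \cdot 38 = 2945 + \frac{133}{6} = \frac{17803}{6}$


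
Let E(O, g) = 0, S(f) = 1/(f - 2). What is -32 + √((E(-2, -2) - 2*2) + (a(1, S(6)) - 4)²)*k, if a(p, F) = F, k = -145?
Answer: -32 - 145*√161/4 ≈ -491.96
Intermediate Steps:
S(f) = 1/(-2 + f)
-32 + √((E(-2, -2) - 2*2) + (a(1, S(6)) - 4)²)*k = -32 + √((0 - 2*2) + (1/(-2 + 6) - 4)²)*(-145) = -32 + √((0 - 4) + (1/4 - 4)²)*(-145) = -32 + √(-4 + (¼ - 4)²)*(-145) = -32 + √(-4 + (-15/4)²)*(-145) = -32 + √(-4 + 225/16)*(-145) = -32 + √(161/16)*(-145) = -32 + (√161/4)*(-145) = -32 - 145*√161/4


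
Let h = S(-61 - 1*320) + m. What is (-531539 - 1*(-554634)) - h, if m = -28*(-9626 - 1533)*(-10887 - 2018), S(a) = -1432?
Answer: 4032217587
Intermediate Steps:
m = -4032193060 (m = -(-312452)*(-12905) = -28*144006895 = -4032193060)
h = -4032194492 (h = -1432 - 4032193060 = -4032194492)
(-531539 - 1*(-554634)) - h = (-531539 - 1*(-554634)) - 1*(-4032194492) = (-531539 + 554634) + 4032194492 = 23095 + 4032194492 = 4032217587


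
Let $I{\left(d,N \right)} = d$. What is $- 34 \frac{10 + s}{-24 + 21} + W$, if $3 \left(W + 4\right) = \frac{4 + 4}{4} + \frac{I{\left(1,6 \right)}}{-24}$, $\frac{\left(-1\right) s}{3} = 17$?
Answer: $- \frac{33697}{72} \approx -468.01$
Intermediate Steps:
$s = -51$ ($s = \left(-3\right) 17 = -51$)
$W = - \frac{241}{72}$ ($W = -4 + \frac{\frac{4 + 4}{4} + 1 \frac{1}{-24}}{3} = -4 + \frac{8 \cdot \frac{1}{4} + 1 \left(- \frac{1}{24}\right)}{3} = -4 + \frac{2 - \frac{1}{24}}{3} = -4 + \frac{1}{3} \cdot \frac{47}{24} = -4 + \frac{47}{72} = - \frac{241}{72} \approx -3.3472$)
$- 34 \frac{10 + s}{-24 + 21} + W = - 34 \frac{10 - 51}{-24 + 21} - \frac{241}{72} = - 34 \left(- \frac{41}{-3}\right) - \frac{241}{72} = - 34 \left(\left(-41\right) \left(- \frac{1}{3}\right)\right) - \frac{241}{72} = \left(-34\right) \frac{41}{3} - \frac{241}{72} = - \frac{1394}{3} - \frac{241}{72} = - \frac{33697}{72}$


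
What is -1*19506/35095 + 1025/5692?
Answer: -75055777/199760740 ≈ -0.37573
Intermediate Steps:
-1*19506/35095 + 1025/5692 = -19506*1/35095 + 1025*(1/5692) = -19506/35095 + 1025/5692 = -75055777/199760740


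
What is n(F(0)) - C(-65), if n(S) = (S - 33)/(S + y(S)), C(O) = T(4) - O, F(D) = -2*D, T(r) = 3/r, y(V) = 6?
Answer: -285/4 ≈ -71.250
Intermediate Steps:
C(O) = ¾ - O (C(O) = 3/4 - O = 3*(¼) - O = ¾ - O)
n(S) = (-33 + S)/(6 + S) (n(S) = (S - 33)/(S + 6) = (-33 + S)/(6 + S))
n(F(0)) - C(-65) = (-33 - 2*0)/(6 - 2*0) - (¾ - 1*(-65)) = (-33 + 0)/(6 + 0) - (¾ + 65) = -33/6 - 1*263/4 = (⅙)*(-33) - 263/4 = -11/2 - 263/4 = -285/4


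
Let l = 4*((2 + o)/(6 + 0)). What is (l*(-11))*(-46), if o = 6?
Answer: 8096/3 ≈ 2698.7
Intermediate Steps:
l = 16/3 (l = 4*((2 + 6)/(6 + 0)) = 4*(8/6) = 4*(8*(1/6)) = 4*(4/3) = 16/3 ≈ 5.3333)
(l*(-11))*(-46) = ((16/3)*(-11))*(-46) = -176/3*(-46) = 8096/3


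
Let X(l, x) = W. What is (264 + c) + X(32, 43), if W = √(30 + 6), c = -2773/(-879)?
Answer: 240103/879 ≈ 273.15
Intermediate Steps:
c = 2773/879 (c = -2773*(-1/879) = 2773/879 ≈ 3.1547)
W = 6 (W = √36 = 6)
X(l, x) = 6
(264 + c) + X(32, 43) = (264 + 2773/879) + 6 = 234829/879 + 6 = 240103/879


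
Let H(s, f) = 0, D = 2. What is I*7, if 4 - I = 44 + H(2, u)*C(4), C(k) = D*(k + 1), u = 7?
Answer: -280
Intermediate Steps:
C(k) = 2 + 2*k (C(k) = 2*(k + 1) = 2*(1 + k) = 2 + 2*k)
I = -40 (I = 4 - (44 + 0*(2 + 2*4)) = 4 - (44 + 0*(2 + 8)) = 4 - (44 + 0*10) = 4 - (44 + 0) = 4 - 1*44 = 4 - 44 = -40)
I*7 = -40*7 = -280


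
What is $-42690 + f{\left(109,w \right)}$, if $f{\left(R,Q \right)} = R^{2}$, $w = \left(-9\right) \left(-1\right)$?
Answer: $-30809$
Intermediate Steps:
$w = 9$
$-42690 + f{\left(109,w \right)} = -42690 + 109^{2} = -42690 + 11881 = -30809$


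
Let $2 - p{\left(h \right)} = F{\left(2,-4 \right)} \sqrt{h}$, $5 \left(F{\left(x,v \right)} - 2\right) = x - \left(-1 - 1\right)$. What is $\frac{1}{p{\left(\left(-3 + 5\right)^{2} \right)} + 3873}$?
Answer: $\frac{5}{19347} \approx 0.00025844$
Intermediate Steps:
$F{\left(x,v \right)} = \frac{12}{5} + \frac{x}{5}$ ($F{\left(x,v \right)} = 2 + \frac{x - \left(-1 - 1\right)}{5} = 2 + \frac{x - -2}{5} = 2 + \frac{x + 2}{5} = 2 + \frac{2 + x}{5} = 2 + \left(\frac{2}{5} + \frac{x}{5}\right) = \frac{12}{5} + \frac{x}{5}$)
$p{\left(h \right)} = 2 - \frac{14 \sqrt{h}}{5}$ ($p{\left(h \right)} = 2 - \left(\frac{12}{5} + \frac{1}{5} \cdot 2\right) \sqrt{h} = 2 - \left(\frac{12}{5} + \frac{2}{5}\right) \sqrt{h} = 2 - \frac{14 \sqrt{h}}{5}$)
$\frac{1}{p{\left(\left(-3 + 5\right)^{2} \right)} + 3873} = \frac{1}{\left(2 - \frac{14 \sqrt{\left(-3 + 5\right)^{2}}}{5}\right) + 3873} = \frac{1}{\left(2 - \frac{14 \sqrt{2^{2}}}{5}\right) + 3873} = \frac{1}{\left(2 - \frac{14 \sqrt{4}}{5}\right) + 3873} = \frac{1}{\left(2 - \frac{28}{5}\right) + 3873} = \frac{1}{- \frac{18}{5} + 3873} = \frac{1}{\frac{19347}{5}} = \frac{5}{19347}$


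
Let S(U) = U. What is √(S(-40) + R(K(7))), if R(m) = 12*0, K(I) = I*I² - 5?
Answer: 2*I*√10 ≈ 6.3246*I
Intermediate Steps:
K(I) = -5 + I³ (K(I) = I³ - 5 = -5 + I³)
R(m) = 0
√(S(-40) + R(K(7))) = √(-40 + 0) = √(-40) = 2*I*√10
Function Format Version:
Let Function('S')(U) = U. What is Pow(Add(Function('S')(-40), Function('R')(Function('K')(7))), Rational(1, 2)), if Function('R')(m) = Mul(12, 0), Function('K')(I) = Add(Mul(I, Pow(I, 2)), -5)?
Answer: Mul(2, I, Pow(10, Rational(1, 2))) ≈ Mul(6.3246, I)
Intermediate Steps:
Function('K')(I) = Add(-5, Pow(I, 3)) (Function('K')(I) = Add(Pow(I, 3), -5) = Add(-5, Pow(I, 3)))
Function('R')(m) = 0
Pow(Add(Function('S')(-40), Function('R')(Function('K')(7))), Rational(1, 2)) = Pow(Add(-40, 0), Rational(1, 2)) = Pow(-40, Rational(1, 2)) = Mul(2, I, Pow(10, Rational(1, 2)))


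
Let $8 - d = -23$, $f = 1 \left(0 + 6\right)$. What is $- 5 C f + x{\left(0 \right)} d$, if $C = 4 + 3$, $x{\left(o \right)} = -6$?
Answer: $-396$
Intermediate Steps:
$f = 6$ ($f = 1 \cdot 6 = 6$)
$d = 31$ ($d = 8 - -23 = 8 + 23 = 31$)
$C = 7$
$- 5 C f + x{\left(0 \right)} d = \left(-5\right) 7 \cdot 6 - 186 = \left(-35\right) 6 - 186 = -210 - 186 = -396$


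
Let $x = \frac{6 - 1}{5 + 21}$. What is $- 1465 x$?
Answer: $- \frac{7325}{26} \approx -281.73$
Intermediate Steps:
$x = \frac{5}{26} \approx 0.19231$
$- 1465 x = \left(-1465\right) \frac{5}{26} = - \frac{7325}{26}$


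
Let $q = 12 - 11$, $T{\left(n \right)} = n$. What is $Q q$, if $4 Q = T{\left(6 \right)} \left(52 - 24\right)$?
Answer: $42$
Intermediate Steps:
$q = 1$
$Q = 42$ ($Q = \frac{6 \left(52 - 24\right)}{4} = \frac{6 \cdot 28}{4} = \frac{1}{4} \cdot 168 = 42$)
$Q q = 42 \cdot 1 = 42$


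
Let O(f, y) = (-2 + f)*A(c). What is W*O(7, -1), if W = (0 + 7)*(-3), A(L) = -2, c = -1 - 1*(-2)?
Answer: 210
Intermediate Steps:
c = 1 (c = -1 + 2 = 1)
O(f, y) = 4 - 2*f (O(f, y) = (-2 + f)*(-2) = 4 - 2*f)
W = -21 (W = 7*(-3) = -21)
W*O(7, -1) = -21*(4 - 2*7) = -21*(4 - 14) = -21*(-10) = 210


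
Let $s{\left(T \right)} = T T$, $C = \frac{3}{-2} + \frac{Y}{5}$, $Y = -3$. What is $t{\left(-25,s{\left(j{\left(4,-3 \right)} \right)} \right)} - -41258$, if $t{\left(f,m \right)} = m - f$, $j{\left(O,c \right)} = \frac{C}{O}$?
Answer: $\frac{66053241}{1600} \approx 41283.0$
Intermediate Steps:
$C = - \frac{21}{10}$ ($C = \frac{3}{-2} - \frac{3}{5} = 3 \left(- \frac{1}{2}\right) - \frac{3}{5} = - \frac{3}{2} - \frac{3}{5} = - \frac{21}{10} \approx -2.1$)
$j{\left(O,c \right)} = - \frac{21}{10 O}$
$s{\left(T \right)} = T^{2}$
$t{\left(-25,s{\left(j{\left(4,-3 \right)} \right)} \right)} - -41258 = \left(\left(- \frac{21}{10 \cdot 4}\right)^{2} - -25\right) - -41258 = \left(\left(\left(- \frac{21}{10}\right) \frac{1}{4}\right)^{2} + 25\right) + 41258 = \left(\left(- \frac{21}{40}\right)^{2} + 25\right) + 41258 = \left(\frac{441}{1600} + 25\right) + 41258 = \frac{40441}{1600} + 41258 = \frac{66053241}{1600}$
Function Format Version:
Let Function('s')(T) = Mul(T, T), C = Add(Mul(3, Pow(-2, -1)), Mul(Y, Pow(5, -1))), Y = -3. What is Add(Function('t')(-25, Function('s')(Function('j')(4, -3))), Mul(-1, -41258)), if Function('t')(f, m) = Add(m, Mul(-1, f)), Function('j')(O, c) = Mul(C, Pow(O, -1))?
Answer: Rational(66053241, 1600) ≈ 41283.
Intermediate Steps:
C = Rational(-21, 10) (C = Add(Mul(3, Pow(-2, -1)), Mul(-3, Pow(5, -1))) = Add(Mul(3, Rational(-1, 2)), Mul(-3, Rational(1, 5))) = Add(Rational(-3, 2), Rational(-3, 5)) = Rational(-21, 10) ≈ -2.1000)
Function('j')(O, c) = Mul(Rational(-21, 10), Pow(O, -1))
Function('s')(T) = Pow(T, 2)
Add(Function('t')(-25, Function('s')(Function('j')(4, -3))), Mul(-1, -41258)) = Add(Add(Pow(Mul(Rational(-21, 10), Pow(4, -1)), 2), Mul(-1, -25)), Mul(-1, -41258)) = Add(Add(Pow(Mul(Rational(-21, 10), Rational(1, 4)), 2), 25), 41258) = Add(Add(Pow(Rational(-21, 40), 2), 25), 41258) = Add(Add(Rational(441, 1600), 25), 41258) = Add(Rational(40441, 1600), 41258) = Rational(66053241, 1600)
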